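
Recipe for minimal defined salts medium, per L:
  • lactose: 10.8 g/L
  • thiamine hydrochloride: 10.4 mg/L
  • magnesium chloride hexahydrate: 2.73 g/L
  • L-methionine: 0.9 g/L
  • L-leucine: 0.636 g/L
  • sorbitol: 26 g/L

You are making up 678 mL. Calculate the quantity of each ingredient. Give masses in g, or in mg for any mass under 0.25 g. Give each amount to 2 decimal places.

Scale factor relative to 1 L: 0.678.
lactose: 10.8 g/L × 0.678 L = 7.32 g
thiamine hydrochloride: 10.4 mg/L × 0.678 L = 7.05 mg
magnesium chloride hexahydrate: 2.73 g/L × 0.678 L = 1.85 g
L-methionine: 0.9 g/L × 0.678 L = 0.61 g
L-leucine: 0.636 g/L × 0.678 L = 0.43 g
sorbitol: 26 g/L × 0.678 L = 17.63 g

lactose 7.32 g; thiamine hydrochloride 7.05 mg; magnesium chloride hexahydrate 1.85 g; L-methionine 0.61 g; L-leucine 0.43 g; sorbitol 17.63 g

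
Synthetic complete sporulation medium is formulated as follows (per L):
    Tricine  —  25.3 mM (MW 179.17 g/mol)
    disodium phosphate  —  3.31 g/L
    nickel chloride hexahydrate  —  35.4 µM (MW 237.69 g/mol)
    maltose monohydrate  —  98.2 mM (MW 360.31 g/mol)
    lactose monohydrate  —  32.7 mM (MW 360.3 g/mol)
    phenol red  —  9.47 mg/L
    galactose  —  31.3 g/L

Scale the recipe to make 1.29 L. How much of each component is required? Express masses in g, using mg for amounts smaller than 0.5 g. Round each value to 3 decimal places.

Scale factor relative to 1 L: 1.29.
Tricine: 25.3 mmol/L × 179.17 g/mol × 1.29 L ÷ 1000 = 5.848 g
disodium phosphate: 3.31 g/L × 1.29 L = 4.270 g
nickel chloride hexahydrate: 35.4 µmol/L × 237.69 g/mol × 1.29 L ÷ 1000 = 10.854 mg
maltose monohydrate: 98.2 mmol/L × 360.31 g/mol × 1.29 L ÷ 1000 = 45.643 g
lactose monohydrate: 32.7 mmol/L × 360.3 g/mol × 1.29 L ÷ 1000 = 15.199 g
phenol red: 9.47 mg/L × 1.29 L = 12.216 mg
galactose: 31.3 g/L × 1.29 L = 40.377 g

Tricine 5.848 g; disodium phosphate 4.270 g; nickel chloride hexahydrate 10.854 mg; maltose monohydrate 45.643 g; lactose monohydrate 15.199 g; phenol red 12.216 mg; galactose 40.377 g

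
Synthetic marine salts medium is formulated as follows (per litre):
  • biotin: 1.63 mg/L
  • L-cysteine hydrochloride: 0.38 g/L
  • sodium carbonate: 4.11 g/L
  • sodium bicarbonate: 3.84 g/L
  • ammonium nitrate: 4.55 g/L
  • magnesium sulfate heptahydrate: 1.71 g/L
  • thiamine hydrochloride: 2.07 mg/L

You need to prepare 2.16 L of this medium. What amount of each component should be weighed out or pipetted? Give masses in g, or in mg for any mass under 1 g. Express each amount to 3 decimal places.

biotin 3.521 mg; L-cysteine hydrochloride 820.800 mg; sodium carbonate 8.878 g; sodium bicarbonate 8.294 g; ammonium nitrate 9.828 g; magnesium sulfate heptahydrate 3.694 g; thiamine hydrochloride 4.471 mg

Scale factor relative to 1 L: 2.16.
biotin: 1.63 mg/L × 2.16 L = 3.521 mg
L-cysteine hydrochloride: 0.38 g/L × 2.16 L = 0.8208 g = 820.800 mg
sodium carbonate: 4.11 g/L × 2.16 L = 8.878 g
sodium bicarbonate: 3.84 g/L × 2.16 L = 8.294 g
ammonium nitrate: 4.55 g/L × 2.16 L = 9.828 g
magnesium sulfate heptahydrate: 1.71 g/L × 2.16 L = 3.694 g
thiamine hydrochloride: 2.07 mg/L × 2.16 L = 4.471 mg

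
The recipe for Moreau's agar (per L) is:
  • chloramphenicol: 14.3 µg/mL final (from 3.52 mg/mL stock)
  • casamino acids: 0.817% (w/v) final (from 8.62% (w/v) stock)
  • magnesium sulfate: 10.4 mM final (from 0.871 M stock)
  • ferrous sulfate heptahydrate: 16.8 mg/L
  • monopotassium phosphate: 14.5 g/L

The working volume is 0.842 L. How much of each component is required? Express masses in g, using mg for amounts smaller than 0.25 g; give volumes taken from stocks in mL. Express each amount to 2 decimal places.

Working volume: 0.842 L.
chloramphenicol: V = C2·V2/C1 = 14.3 µg/mL × 842 mL ÷ 3520 µg/mL = 3.42 mL
casamino acids: dilute stock: 0.817% ÷ 8.62% × 842 mL = 79.80 mL
magnesium sulfate: C1V1 = C2V2 → 10.4 mM × 842 mL ÷ 871 mM = 10.05 mL
ferrous sulfate heptahydrate: 16.8 mg/L × 0.842 L = 14.15 mg
monopotassium phosphate: 14.5 g/L × 0.842 L = 12.21 g

chloramphenicol 3.42 mL; casamino acids 79.80 mL; magnesium sulfate 10.05 mL; ferrous sulfate heptahydrate 14.15 mg; monopotassium phosphate 12.21 g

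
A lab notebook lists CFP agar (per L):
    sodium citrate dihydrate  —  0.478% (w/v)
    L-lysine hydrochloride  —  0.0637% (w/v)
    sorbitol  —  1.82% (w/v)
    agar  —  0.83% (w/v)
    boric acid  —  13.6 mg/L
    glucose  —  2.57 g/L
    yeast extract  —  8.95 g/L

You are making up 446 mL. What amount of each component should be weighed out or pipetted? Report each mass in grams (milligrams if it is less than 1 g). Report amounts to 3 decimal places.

sodium citrate dihydrate 2.132 g; L-lysine hydrochloride 284.102 mg; sorbitol 8.117 g; agar 3.702 g; boric acid 6.066 mg; glucose 1.146 g; yeast extract 3.992 g

Target volume = 446 mL = 0.446 L.
sodium citrate dihydrate: 0.478 g per 100 mL × 446 mL ÷ 100 = 2.132 g
L-lysine hydrochloride: 0.0637% w/v = 0.637 g/L → 0.637 × 0.446 L = 0.284102 g = 284.102 mg
sorbitol: 1.82% w/v = 18.2 g/L → 18.2 × 0.446 L = 8.117 g
agar: 0.83 g per 100 mL × 446 mL ÷ 100 = 3.702 g
boric acid: 13.6 mg/L × 0.446 L = 6.066 mg
glucose: 2.57 g/L × 0.446 L = 1.146 g
yeast extract: 8.95 g/L × 0.446 L = 3.992 g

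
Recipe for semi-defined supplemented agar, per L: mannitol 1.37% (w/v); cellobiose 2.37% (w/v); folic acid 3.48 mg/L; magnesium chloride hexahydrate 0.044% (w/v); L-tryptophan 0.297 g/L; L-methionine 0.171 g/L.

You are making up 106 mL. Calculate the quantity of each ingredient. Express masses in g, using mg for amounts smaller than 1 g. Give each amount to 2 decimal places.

Working volume: 106 mL = 0.106 L.
mannitol: 1.37 g per 100 mL × 106 mL ÷ 100 = 1.45 g
cellobiose: 2.37 g per 100 mL × 106 mL ÷ 100 = 2.51 g
folic acid: 3.48 mg/L × 0.106 L = 0.37 mg
magnesium chloride hexahydrate: 0.044% w/v = 0.44 g/L → 0.44 × 0.106 L = 0.04664 g = 46.64 mg
L-tryptophan: 0.297 g/L × 0.106 L = 0.031482 g = 31.48 mg
L-methionine: 0.171 g/L × 0.106 L = 0.018126 g = 18.13 mg

mannitol 1.45 g; cellobiose 2.51 g; folic acid 0.37 mg; magnesium chloride hexahydrate 46.64 mg; L-tryptophan 31.48 mg; L-methionine 18.13 mg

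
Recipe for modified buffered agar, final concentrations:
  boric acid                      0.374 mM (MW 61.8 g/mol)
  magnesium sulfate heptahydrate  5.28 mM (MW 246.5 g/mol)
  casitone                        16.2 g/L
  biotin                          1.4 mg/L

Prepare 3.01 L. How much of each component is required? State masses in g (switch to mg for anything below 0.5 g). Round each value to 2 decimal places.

boric acid 69.57 mg; magnesium sulfate heptahydrate 3.92 g; casitone 48.76 g; biotin 4.21 mg

Working volume: 3.01 L.
boric acid: 0.374 mmol/L × 61.8 mg/mmol × 3.01 L = 69.57 mg
magnesium sulfate heptahydrate: 5.28 mmol/L × 246.5 g/mol × 3.01 L ÷ 1000 = 3.92 g
casitone: 16.2 g/L × 3.01 L = 48.76 g
biotin: 1.4 mg/L × 3.01 L = 4.21 mg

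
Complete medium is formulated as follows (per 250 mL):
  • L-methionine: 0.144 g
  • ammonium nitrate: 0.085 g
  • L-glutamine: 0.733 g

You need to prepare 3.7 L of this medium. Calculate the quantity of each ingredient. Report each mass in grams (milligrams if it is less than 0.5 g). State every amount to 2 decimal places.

L-methionine 2.13 g; ammonium nitrate 1.26 g; L-glutamine 10.85 g

Ratio of target to recipe volume: 3700 / 250 = 14.8.
L-methionine: 0.144 g × (3700 mL / 250 mL) = 2.13 g
ammonium nitrate: 0.085 g × (3700 mL / 250 mL) = 1.26 g
L-glutamine: 0.733 g × (3700 mL / 250 mL) = 10.85 g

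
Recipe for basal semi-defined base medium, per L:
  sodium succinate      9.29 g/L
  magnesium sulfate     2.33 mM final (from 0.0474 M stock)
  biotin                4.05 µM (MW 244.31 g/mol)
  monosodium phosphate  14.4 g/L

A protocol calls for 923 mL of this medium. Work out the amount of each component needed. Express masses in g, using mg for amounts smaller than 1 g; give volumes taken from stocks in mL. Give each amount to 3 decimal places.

sodium succinate 8.575 g; magnesium sulfate 45.371 mL; biotin 0.913 mg; monosodium phosphate 13.291 g

Working volume: 923 mL = 0.923 L.
sodium succinate: 9.29 g/L × 0.923 L = 8.575 g
magnesium sulfate: C1V1 = C2V2 → 2.33 mM × 923 mL ÷ 47.4 mM = 45.371 mL
biotin: 4.05 µmol/L × 244.31 g/mol × 0.923 L ÷ 1000 = 0.913 mg
monosodium phosphate: 14.4 g/L × 0.923 L = 13.291 g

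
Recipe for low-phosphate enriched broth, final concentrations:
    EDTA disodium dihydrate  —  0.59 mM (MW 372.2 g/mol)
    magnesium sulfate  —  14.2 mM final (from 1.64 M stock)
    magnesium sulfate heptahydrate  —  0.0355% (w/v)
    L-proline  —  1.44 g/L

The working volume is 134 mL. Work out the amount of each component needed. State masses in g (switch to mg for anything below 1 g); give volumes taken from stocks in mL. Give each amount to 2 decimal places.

Scale factor relative to 1 L: 0.134.
EDTA disodium dihydrate: 0.59 mmol/L × 372.2 mg/mmol × 0.134 L = 29.43 mg
magnesium sulfate: dilute stock: 14.2 mM × 134 mL ÷ 1640 mM = 1.16 mL
magnesium sulfate heptahydrate: 0.0355 g per 100 mL × 134 mL ÷ 100 = 0.04757 g = 47.57 mg
L-proline: 1.44 g/L × 0.134 L = 0.19296 g = 192.96 mg

EDTA disodium dihydrate 29.43 mg; magnesium sulfate 1.16 mL; magnesium sulfate heptahydrate 47.57 mg; L-proline 192.96 mg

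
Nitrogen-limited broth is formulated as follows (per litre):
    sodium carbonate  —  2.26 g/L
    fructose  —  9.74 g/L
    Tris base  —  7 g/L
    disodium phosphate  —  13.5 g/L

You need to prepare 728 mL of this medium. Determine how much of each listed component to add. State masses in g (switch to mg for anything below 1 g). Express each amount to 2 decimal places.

sodium carbonate 1.65 g; fructose 7.09 g; Tris base 5.10 g; disodium phosphate 9.83 g

Target volume = 728 mL = 0.728 L.
sodium carbonate: 2.26 g/L × 0.728 L = 1.65 g
fructose: 9.74 g/L × 0.728 L = 7.09 g
Tris base: 7 g/L × 0.728 L = 5.10 g
disodium phosphate: 13.5 g/L × 0.728 L = 9.83 g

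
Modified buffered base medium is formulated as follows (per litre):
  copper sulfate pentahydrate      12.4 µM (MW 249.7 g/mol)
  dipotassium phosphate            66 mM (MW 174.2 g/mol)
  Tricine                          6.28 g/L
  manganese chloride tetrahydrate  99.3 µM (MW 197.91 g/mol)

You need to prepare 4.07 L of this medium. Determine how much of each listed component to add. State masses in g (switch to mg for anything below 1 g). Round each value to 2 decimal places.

copper sulfate pentahydrate 12.60 mg; dipotassium phosphate 46.79 g; Tricine 25.56 g; manganese chloride tetrahydrate 79.99 mg

Scale factor relative to 1 L: 4.07.
copper sulfate pentahydrate: 12.4 µmol/L × 249.7 g/mol × 4.07 L ÷ 1000 = 12.60 mg
dipotassium phosphate: 66 mmol/L × 174.2 g/mol × 4.07 L ÷ 1000 = 46.79 g
Tricine: 6.28 g/L × 4.07 L = 25.56 g
manganese chloride tetrahydrate: 99.3 µmol/L × 197.91 g/mol × 4.07 L ÷ 1000 = 79.99 mg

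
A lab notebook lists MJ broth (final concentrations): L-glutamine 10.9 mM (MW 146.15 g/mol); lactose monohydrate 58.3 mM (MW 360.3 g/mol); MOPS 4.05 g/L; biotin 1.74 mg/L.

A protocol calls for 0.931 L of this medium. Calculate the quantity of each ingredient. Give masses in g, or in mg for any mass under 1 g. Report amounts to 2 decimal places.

Scale factor relative to 1 L: 0.931.
L-glutamine: 10.9 mmol/L × 146.15 g/mol × 0.931 L ÷ 1000 = 1.48 g
lactose monohydrate: 58.3 mmol/L × 360.3 g/mol × 0.931 L ÷ 1000 = 19.56 g
MOPS: 4.05 g/L × 0.931 L = 3.77 g
biotin: 1.74 mg/L × 0.931 L = 1.62 mg

L-glutamine 1.48 g; lactose monohydrate 19.56 g; MOPS 3.77 g; biotin 1.62 mg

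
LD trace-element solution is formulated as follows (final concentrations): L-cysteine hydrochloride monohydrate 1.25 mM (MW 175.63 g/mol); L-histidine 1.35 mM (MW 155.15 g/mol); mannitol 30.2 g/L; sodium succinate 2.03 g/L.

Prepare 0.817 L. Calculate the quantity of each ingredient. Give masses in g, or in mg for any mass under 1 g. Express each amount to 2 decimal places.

Scale factor relative to 1 L: 0.817.
L-cysteine hydrochloride monohydrate: 1.25 mmol/L × 175.63 mg/mmol × 0.817 L = 179.36 mg
L-histidine: 1.35 mmol/L × 155.15 mg/mmol × 0.817 L = 171.12 mg
mannitol: 30.2 g/L × 0.817 L = 24.67 g
sodium succinate: 2.03 g/L × 0.817 L = 1.66 g

L-cysteine hydrochloride monohydrate 179.36 mg; L-histidine 171.12 mg; mannitol 24.67 g; sodium succinate 1.66 g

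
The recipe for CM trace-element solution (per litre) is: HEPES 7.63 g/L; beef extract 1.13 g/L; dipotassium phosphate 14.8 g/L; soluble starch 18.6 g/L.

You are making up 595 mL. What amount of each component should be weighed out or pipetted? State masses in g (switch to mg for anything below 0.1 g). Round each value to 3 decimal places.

HEPES 4.540 g; beef extract 0.672 g; dipotassium phosphate 8.806 g; soluble starch 11.067 g

Target volume = 595 mL = 0.595 L.
HEPES: 7.63 g/L × 0.595 L = 4.540 g
beef extract: 1.13 g/L × 0.595 L = 0.672 g
dipotassium phosphate: 14.8 g/L × 0.595 L = 8.806 g
soluble starch: 18.6 g/L × 0.595 L = 11.067 g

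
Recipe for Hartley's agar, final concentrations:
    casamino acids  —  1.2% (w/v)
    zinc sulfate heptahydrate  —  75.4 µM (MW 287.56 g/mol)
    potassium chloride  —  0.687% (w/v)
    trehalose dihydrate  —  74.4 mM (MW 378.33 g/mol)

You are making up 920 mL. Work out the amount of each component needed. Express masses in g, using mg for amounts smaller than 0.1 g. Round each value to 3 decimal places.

Working volume: 920 mL = 0.92 L.
casamino acids: 1.2 g per 100 mL × 920 mL ÷ 100 = 11.040 g
zinc sulfate heptahydrate: 75.4 µmol/L × 287.56 g/mol × 0.92 L ÷ 1000 = 19.947 mg
potassium chloride: 0.687% w/v = 6.87 g/L → 6.87 × 0.92 L = 6.320 g
trehalose dihydrate: 74.4 mmol/L × 378.33 g/mol × 0.92 L ÷ 1000 = 25.896 g

casamino acids 11.040 g; zinc sulfate heptahydrate 19.947 mg; potassium chloride 6.320 g; trehalose dihydrate 25.896 g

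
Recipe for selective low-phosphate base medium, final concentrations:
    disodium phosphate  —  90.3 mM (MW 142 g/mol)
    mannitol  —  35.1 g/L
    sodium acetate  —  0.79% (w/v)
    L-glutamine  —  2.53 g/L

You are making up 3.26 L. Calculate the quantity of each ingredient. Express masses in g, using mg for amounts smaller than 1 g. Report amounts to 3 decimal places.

Working volume: 3.26 L.
disodium phosphate: 90.3 mmol/L × 142 g/mol × 3.26 L ÷ 1000 = 41.802 g
mannitol: 35.1 g/L × 3.26 L = 114.426 g
sodium acetate: 0.79% w/v = 7.9 g/L → 7.9 × 3.26 L = 25.754 g
L-glutamine: 2.53 g/L × 3.26 L = 8.248 g

disodium phosphate 41.802 g; mannitol 114.426 g; sodium acetate 25.754 g; L-glutamine 8.248 g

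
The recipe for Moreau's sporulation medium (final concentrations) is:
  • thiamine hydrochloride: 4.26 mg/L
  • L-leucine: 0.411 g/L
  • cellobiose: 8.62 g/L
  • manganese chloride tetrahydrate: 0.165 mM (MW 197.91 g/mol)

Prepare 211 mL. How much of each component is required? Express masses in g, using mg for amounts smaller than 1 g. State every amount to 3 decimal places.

Working volume: 211 mL = 0.211 L.
thiamine hydrochloride: 4.26 mg/L × 0.211 L = 0.899 mg
L-leucine: 0.411 g/L × 0.211 L = 0.086721 g = 86.721 mg
cellobiose: 8.62 g/L × 0.211 L = 1.819 g
manganese chloride tetrahydrate: 0.165 mmol/L × 197.91 mg/mmol × 0.211 L = 6.890 mg

thiamine hydrochloride 0.899 mg; L-leucine 86.721 mg; cellobiose 1.819 g; manganese chloride tetrahydrate 6.890 mg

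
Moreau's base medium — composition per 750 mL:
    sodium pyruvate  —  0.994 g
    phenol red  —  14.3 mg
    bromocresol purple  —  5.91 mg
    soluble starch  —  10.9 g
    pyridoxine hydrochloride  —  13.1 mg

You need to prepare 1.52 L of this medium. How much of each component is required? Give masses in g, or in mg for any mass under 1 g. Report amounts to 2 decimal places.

sodium pyruvate 2.01 g; phenol red 28.98 mg; bromocresol purple 11.98 mg; soluble starch 22.09 g; pyridoxine hydrochloride 26.55 mg

Ratio of target to recipe volume: 1520 / 750 = 2.02667.
sodium pyruvate: 0.994 g × (1520 mL / 750 mL) = 2.01 g
phenol red: 14.3 mg × (1520 mL / 750 mL) = 28.98 mg
bromocresol purple: 5.91 mg × (1520 mL / 750 mL) = 11.98 mg
soluble starch: 10.9 g × (1520 mL / 750 mL) = 22.09 g
pyridoxine hydrochloride: 13.1 mg × (1520 mL / 750 mL) = 26.55 mg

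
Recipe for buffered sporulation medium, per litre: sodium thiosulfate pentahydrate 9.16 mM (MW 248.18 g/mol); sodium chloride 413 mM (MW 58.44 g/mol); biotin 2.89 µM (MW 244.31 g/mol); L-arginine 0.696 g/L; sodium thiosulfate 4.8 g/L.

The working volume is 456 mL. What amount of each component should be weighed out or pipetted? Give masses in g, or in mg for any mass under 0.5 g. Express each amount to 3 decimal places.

sodium thiosulfate pentahydrate 1.037 g; sodium chloride 11.006 g; biotin 0.322 mg; L-arginine 317.376 mg; sodium thiosulfate 2.189 g

Scale factor relative to 1 L: 0.456.
sodium thiosulfate pentahydrate: 9.16 mmol/L × 248.18 g/mol × 0.456 L ÷ 1000 = 1.037 g
sodium chloride: 413 mmol/L × 58.44 g/mol × 0.456 L ÷ 1000 = 11.006 g
biotin: 2.89 µmol/L × 244.31 g/mol × 0.456 L ÷ 1000 = 0.322 mg
L-arginine: 0.696 g/L × 0.456 L = 0.317376 g = 317.376 mg
sodium thiosulfate: 4.8 g/L × 0.456 L = 2.189 g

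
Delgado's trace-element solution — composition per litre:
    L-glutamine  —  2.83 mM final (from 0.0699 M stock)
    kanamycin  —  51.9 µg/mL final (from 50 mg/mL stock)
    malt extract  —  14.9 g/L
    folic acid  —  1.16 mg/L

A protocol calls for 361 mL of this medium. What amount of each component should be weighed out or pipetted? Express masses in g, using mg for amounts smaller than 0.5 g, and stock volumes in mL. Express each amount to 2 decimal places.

Scale factor relative to 1 L: 0.361.
L-glutamine: V = C2·V2/C1 = 2.83 mM × 361 mL ÷ 69.9 mM = 14.62 mL
kanamycin: V = C2·V2/C1 = 51.9 µg/mL × 361 mL ÷ 50000 µg/mL = 0.37 mL
malt extract: 14.9 g/L × 0.361 L = 5.38 g
folic acid: 1.16 mg/L × 0.361 L = 0.42 mg

L-glutamine 14.62 mL; kanamycin 0.37 mL; malt extract 5.38 g; folic acid 0.42 mg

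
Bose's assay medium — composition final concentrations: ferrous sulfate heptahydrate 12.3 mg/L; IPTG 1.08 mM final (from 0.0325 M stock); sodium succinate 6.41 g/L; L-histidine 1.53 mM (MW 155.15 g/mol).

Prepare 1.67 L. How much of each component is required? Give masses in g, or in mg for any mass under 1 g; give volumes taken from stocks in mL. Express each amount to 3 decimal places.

ferrous sulfate heptahydrate 20.541 mg; IPTG 55.495 mL; sodium succinate 10.705 g; L-histidine 396.424 mg

Working volume: 1.67 L.
ferrous sulfate heptahydrate: 12.3 mg/L × 1.67 L = 20.541 mg
IPTG: V = C2·V2/C1 = 1.08 mM × 1670 mL ÷ 32.5 mM = 55.495 mL
sodium succinate: 6.41 g/L × 1.67 L = 10.705 g
L-histidine: 1.53 mmol/L × 155.15 mg/mmol × 1.67 L = 396.424 mg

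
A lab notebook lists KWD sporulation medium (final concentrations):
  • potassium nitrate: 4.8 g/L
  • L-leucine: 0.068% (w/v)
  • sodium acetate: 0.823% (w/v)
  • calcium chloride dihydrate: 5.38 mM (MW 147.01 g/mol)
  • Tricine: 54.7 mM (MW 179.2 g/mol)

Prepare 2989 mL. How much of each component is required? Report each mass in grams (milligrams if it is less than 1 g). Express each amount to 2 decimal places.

Target volume = 2989 mL = 2.989 L.
potassium nitrate: 4.8 g/L × 2.989 L = 14.35 g
L-leucine: 0.068 g per 100 mL × 2989 mL ÷ 100 = 2.03 g
sodium acetate: 0.823 g per 100 mL × 2989 mL ÷ 100 = 24.60 g
calcium chloride dihydrate: 5.38 mmol/L × 147.01 g/mol × 2.989 L ÷ 1000 = 2.36 g
Tricine: 54.7 mmol/L × 179.2 g/mol × 2.989 L ÷ 1000 = 29.30 g

potassium nitrate 14.35 g; L-leucine 2.03 g; sodium acetate 24.60 g; calcium chloride dihydrate 2.36 g; Tricine 29.30 g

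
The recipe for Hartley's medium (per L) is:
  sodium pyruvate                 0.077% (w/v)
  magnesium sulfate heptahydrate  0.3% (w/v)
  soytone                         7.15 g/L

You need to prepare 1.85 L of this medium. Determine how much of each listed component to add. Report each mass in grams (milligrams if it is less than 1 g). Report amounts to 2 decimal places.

Scale factor relative to 1 L: 1.85.
sodium pyruvate: 0.077 g per 100 mL × 1850 mL ÷ 100 = 1.42 g
magnesium sulfate heptahydrate: 0.3 g per 100 mL × 1850 mL ÷ 100 = 5.55 g
soytone: 7.15 g/L × 1.85 L = 13.23 g

sodium pyruvate 1.42 g; magnesium sulfate heptahydrate 5.55 g; soytone 13.23 g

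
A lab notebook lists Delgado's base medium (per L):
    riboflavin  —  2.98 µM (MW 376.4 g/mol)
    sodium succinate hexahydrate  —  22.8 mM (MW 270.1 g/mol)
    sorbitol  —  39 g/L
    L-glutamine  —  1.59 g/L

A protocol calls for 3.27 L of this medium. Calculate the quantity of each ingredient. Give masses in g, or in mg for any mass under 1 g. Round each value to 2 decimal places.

riboflavin 3.67 mg; sodium succinate hexahydrate 20.14 g; sorbitol 127.53 g; L-glutamine 5.20 g

Working volume: 3.27 L.
riboflavin: 2.98 µmol/L × 376.4 g/mol × 3.27 L ÷ 1000 = 3.67 mg
sodium succinate hexahydrate: 22.8 mmol/L × 270.1 g/mol × 3.27 L ÷ 1000 = 20.14 g
sorbitol: 39 g/L × 3.27 L = 127.53 g
L-glutamine: 1.59 g/L × 3.27 L = 5.20 g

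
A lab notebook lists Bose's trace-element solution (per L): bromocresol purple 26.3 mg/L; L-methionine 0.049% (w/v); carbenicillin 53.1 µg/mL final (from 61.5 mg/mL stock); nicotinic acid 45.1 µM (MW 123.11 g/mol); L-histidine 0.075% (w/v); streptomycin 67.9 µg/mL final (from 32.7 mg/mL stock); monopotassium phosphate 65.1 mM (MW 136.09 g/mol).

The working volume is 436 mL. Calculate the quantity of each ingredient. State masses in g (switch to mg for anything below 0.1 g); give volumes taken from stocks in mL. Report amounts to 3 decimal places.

Scale factor relative to 1 L: 0.436.
bromocresol purple: 26.3 mg/L × 0.436 L = 11.467 mg
L-methionine: 0.049% w/v = 0.49 g/L → 0.49 × 0.436 L = 0.214 g
carbenicillin: V = C2·V2/C1 = 53.1 µg/mL × 436 mL ÷ 61500 µg/mL = 0.376 mL
nicotinic acid: 45.1 µmol/L × 123.11 g/mol × 0.436 L ÷ 1000 = 2.421 mg
L-histidine: 0.075% w/v = 0.75 g/L → 0.75 × 0.436 L = 0.327 g
streptomycin: V = C2·V2/C1 = 67.9 µg/mL × 436 mL ÷ 32700 µg/mL = 0.905 mL
monopotassium phosphate: 65.1 mmol/L × 136.09 g/mol × 0.436 L ÷ 1000 = 3.863 g

bromocresol purple 11.467 mg; L-methionine 0.214 g; carbenicillin 0.376 mL; nicotinic acid 2.421 mg; L-histidine 0.327 g; streptomycin 0.905 mL; monopotassium phosphate 3.863 g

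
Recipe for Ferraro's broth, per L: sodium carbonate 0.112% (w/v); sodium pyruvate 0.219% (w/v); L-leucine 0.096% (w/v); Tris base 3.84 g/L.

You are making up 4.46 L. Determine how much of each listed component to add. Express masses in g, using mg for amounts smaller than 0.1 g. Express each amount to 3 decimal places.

sodium carbonate 4.995 g; sodium pyruvate 9.767 g; L-leucine 4.282 g; Tris base 17.126 g

Scale factor relative to 1 L: 4.46.
sodium carbonate: 0.112 g per 100 mL × 4460 mL ÷ 100 = 4.995 g
sodium pyruvate: 0.219% w/v = 2.19 g/L → 2.19 × 4.46 L = 9.767 g
L-leucine: 0.096% w/v = 0.96 g/L → 0.96 × 4.46 L = 4.282 g
Tris base: 3.84 g/L × 4.46 L = 17.126 g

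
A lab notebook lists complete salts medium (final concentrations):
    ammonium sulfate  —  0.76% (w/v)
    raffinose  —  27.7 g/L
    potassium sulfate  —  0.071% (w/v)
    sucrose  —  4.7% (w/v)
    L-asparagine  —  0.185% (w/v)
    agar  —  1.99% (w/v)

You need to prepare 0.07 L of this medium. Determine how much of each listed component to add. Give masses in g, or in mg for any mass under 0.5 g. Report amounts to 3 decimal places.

ammonium sulfate 0.532 g; raffinose 1.939 g; potassium sulfate 49.700 mg; sucrose 3.290 g; L-asparagine 129.500 mg; agar 1.393 g

Scale factor relative to 1 L: 0.07.
ammonium sulfate: 0.76% w/v = 7.6 g/L → 7.6 × 0.07 L = 0.532 g
raffinose: 27.7 g/L × 0.07 L = 1.939 g
potassium sulfate: 0.071% w/v = 0.71 g/L → 0.71 × 0.07 L = 0.0497 g = 49.700 mg
sucrose: 4.7 g per 100 mL × 70 mL ÷ 100 = 3.290 g
L-asparagine: 0.185 g per 100 mL × 70 mL ÷ 100 = 0.1295 g = 129.500 mg
agar: 1.99% w/v = 19.9 g/L → 19.9 × 0.07 L = 1.393 g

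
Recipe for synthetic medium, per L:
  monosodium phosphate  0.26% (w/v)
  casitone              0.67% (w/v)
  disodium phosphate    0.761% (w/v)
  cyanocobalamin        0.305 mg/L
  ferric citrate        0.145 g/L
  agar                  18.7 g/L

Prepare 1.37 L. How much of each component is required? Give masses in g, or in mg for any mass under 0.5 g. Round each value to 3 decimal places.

Scale factor relative to 1 L: 1.37.
monosodium phosphate: 0.26% w/v = 2.6 g/L → 2.6 × 1.37 L = 3.562 g
casitone: 0.67 g per 100 mL × 1370 mL ÷ 100 = 9.179 g
disodium phosphate: 0.761% w/v = 7.61 g/L → 7.61 × 1.37 L = 10.426 g
cyanocobalamin: 0.305 mg/L × 1.37 L = 0.418 mg
ferric citrate: 0.145 g/L × 1.37 L = 0.19865 g = 198.650 mg
agar: 18.7 g/L × 1.37 L = 25.619 g

monosodium phosphate 3.562 g; casitone 9.179 g; disodium phosphate 10.426 g; cyanocobalamin 0.418 mg; ferric citrate 198.650 mg; agar 25.619 g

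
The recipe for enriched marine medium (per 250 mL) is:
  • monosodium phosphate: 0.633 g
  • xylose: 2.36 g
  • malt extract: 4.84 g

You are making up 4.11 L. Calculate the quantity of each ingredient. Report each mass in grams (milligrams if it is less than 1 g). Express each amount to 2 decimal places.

Scale factor = 4110 mL / 250 mL = 16.44.
monosodium phosphate: 0.633 g × (4110 mL / 250 mL) = 10.41 g
xylose: 2.36 g × (4110 mL / 250 mL) = 38.80 g
malt extract: 4.84 g × (4110 mL / 250 mL) = 79.57 g

monosodium phosphate 10.41 g; xylose 38.80 g; malt extract 79.57 g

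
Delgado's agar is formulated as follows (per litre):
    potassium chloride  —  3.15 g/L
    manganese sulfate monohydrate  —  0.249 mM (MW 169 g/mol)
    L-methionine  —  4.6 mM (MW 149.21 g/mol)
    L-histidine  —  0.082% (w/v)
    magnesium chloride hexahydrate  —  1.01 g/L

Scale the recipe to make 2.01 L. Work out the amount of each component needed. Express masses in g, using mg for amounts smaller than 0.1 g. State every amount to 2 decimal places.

Scale factor relative to 1 L: 2.01.
potassium chloride: 3.15 g/L × 2.01 L = 6.33 g
manganese sulfate monohydrate: 0.249 mmol/L × 169 mg/mmol × 2.01 L = 84.58 mg
L-methionine: 4.6 mmol/L × 149.21 g/mol × 2.01 L ÷ 1000 = 1.38 g
L-histidine: 0.082 g per 100 mL × 2010 mL ÷ 100 = 1.65 g
magnesium chloride hexahydrate: 1.01 g/L × 2.01 L = 2.03 g

potassium chloride 6.33 g; manganese sulfate monohydrate 84.58 mg; L-methionine 1.38 g; L-histidine 1.65 g; magnesium chloride hexahydrate 2.03 g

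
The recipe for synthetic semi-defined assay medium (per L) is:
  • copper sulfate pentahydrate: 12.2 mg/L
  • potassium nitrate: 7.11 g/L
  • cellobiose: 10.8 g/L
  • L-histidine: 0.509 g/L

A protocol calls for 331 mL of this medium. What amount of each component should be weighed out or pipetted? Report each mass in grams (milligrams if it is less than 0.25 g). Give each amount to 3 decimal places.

Scale factor relative to 1 L: 0.331.
copper sulfate pentahydrate: 12.2 mg/L × 0.331 L = 4.038 mg
potassium nitrate: 7.11 g/L × 0.331 L = 2.353 g
cellobiose: 10.8 g/L × 0.331 L = 3.575 g
L-histidine: 0.509 g/L × 0.331 L = 0.168479 g = 168.479 mg

copper sulfate pentahydrate 4.038 mg; potassium nitrate 2.353 g; cellobiose 3.575 g; L-histidine 168.479 mg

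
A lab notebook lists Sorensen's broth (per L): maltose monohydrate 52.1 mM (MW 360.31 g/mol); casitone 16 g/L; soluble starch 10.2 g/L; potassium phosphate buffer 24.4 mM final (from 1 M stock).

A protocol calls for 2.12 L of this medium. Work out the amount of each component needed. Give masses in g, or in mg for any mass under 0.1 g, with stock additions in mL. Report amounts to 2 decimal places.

Scale factor relative to 1 L: 2.12.
maltose monohydrate: 52.1 mmol/L × 360.31 g/mol × 2.12 L ÷ 1000 = 39.80 g
casitone: 16 g/L × 2.12 L = 33.92 g
soluble starch: 10.2 g/L × 2.12 L = 21.62 g
potassium phosphate buffer: dilute stock: 24.4 mM × 2120 mL ÷ 1000 mM = 51.73 mL

maltose monohydrate 39.80 g; casitone 33.92 g; soluble starch 21.62 g; potassium phosphate buffer 51.73 mL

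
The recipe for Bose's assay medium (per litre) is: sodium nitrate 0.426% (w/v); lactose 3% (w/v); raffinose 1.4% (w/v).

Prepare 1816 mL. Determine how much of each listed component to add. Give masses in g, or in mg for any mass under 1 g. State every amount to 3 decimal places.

Target volume = 1816 mL = 1.816 L.
sodium nitrate: 0.426 g per 100 mL × 1816 mL ÷ 100 = 7.736 g
lactose: 3 g per 100 mL × 1816 mL ÷ 100 = 54.480 g
raffinose: 1.4 g per 100 mL × 1816 mL ÷ 100 = 25.424 g

sodium nitrate 7.736 g; lactose 54.480 g; raffinose 25.424 g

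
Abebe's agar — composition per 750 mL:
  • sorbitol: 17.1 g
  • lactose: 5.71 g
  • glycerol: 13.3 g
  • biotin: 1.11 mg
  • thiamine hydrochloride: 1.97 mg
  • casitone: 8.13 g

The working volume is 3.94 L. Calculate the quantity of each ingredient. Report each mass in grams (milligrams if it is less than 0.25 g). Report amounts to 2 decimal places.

sorbitol 89.83 g; lactose 30.00 g; glycerol 69.87 g; biotin 5.83 mg; thiamine hydrochloride 10.35 mg; casitone 42.71 g

Scale factor = 3940 mL / 750 mL = 5.25333.
sorbitol: 17.1 g × (3940 mL / 750 mL) = 89.83 g
lactose: 5.71 g × (3940 mL / 750 mL) = 30.00 g
glycerol: 13.3 g × (3940 mL / 750 mL) = 69.87 g
biotin: 1.11 mg × (3940 mL / 750 mL) = 5.83 mg
thiamine hydrochloride: 1.97 mg × (3940 mL / 750 mL) = 10.35 mg
casitone: 8.13 g × (3940 mL / 750 mL) = 42.71 g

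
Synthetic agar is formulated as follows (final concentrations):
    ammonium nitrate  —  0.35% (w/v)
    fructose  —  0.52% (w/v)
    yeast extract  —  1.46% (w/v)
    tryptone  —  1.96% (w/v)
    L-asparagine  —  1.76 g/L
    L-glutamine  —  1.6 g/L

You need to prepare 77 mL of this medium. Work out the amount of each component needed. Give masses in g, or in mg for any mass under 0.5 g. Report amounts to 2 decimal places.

Target volume = 77 mL = 0.077 L.
ammonium nitrate: 0.35 g per 100 mL × 77 mL ÷ 100 = 0.2695 g = 269.50 mg
fructose: 0.52% w/v = 5.2 g/L → 5.2 × 0.077 L = 0.4004 g = 400.40 mg
yeast extract: 1.46% w/v = 14.6 g/L → 14.6 × 0.077 L = 1.12 g
tryptone: 1.96 g per 100 mL × 77 mL ÷ 100 = 1.51 g
L-asparagine: 1.76 g/L × 0.077 L = 0.13552 g = 135.52 mg
L-glutamine: 1.6 g/L × 0.077 L = 0.1232 g = 123.20 mg

ammonium nitrate 269.50 mg; fructose 400.40 mg; yeast extract 1.12 g; tryptone 1.51 g; L-asparagine 135.52 mg; L-glutamine 123.20 mg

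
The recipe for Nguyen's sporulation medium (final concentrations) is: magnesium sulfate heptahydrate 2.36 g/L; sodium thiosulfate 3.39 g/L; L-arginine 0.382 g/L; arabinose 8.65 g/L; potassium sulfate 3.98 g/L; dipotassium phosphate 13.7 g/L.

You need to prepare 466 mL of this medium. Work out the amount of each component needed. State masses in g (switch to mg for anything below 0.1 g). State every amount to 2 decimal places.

magnesium sulfate heptahydrate 1.10 g; sodium thiosulfate 1.58 g; L-arginine 0.18 g; arabinose 4.03 g; potassium sulfate 1.85 g; dipotassium phosphate 6.38 g

Scale factor relative to 1 L: 0.466.
magnesium sulfate heptahydrate: 2.36 g/L × 0.466 L = 1.10 g
sodium thiosulfate: 3.39 g/L × 0.466 L = 1.58 g
L-arginine: 0.382 g/L × 0.466 L = 0.18 g
arabinose: 8.65 g/L × 0.466 L = 4.03 g
potassium sulfate: 3.98 g/L × 0.466 L = 1.85 g
dipotassium phosphate: 13.7 g/L × 0.466 L = 6.38 g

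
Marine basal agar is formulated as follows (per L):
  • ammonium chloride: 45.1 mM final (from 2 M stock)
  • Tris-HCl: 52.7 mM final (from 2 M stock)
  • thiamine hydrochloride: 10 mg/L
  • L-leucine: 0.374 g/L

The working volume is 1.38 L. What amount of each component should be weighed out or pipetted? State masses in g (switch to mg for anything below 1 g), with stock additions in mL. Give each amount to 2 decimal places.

ammonium chloride 31.12 mL; Tris-HCl 36.36 mL; thiamine hydrochloride 13.80 mg; L-leucine 516.12 mg

Working volume: 1.38 L.
ammonium chloride: C1V1 = C2V2 → 45.1 mM × 1380 mL ÷ 2000 mM = 31.12 mL
Tris-HCl: C1V1 = C2V2 → 52.7 mM × 1380 mL ÷ 2000 mM = 36.36 mL
thiamine hydrochloride: 10 mg/L × 1.38 L = 13.80 mg
L-leucine: 0.374 g/L × 1.38 L = 0.51612 g = 516.12 mg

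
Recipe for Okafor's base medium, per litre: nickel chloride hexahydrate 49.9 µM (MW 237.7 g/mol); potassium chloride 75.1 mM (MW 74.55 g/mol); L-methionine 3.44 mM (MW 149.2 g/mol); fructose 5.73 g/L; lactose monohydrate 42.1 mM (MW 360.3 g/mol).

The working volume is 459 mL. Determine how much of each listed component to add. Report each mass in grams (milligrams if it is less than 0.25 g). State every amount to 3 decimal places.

Scale factor relative to 1 L: 0.459.
nickel chloride hexahydrate: 49.9 µmol/L × 237.7 g/mol × 0.459 L ÷ 1000 = 5.444 mg
potassium chloride: 75.1 mmol/L × 74.55 g/mol × 0.459 L ÷ 1000 = 2.570 g
L-methionine: 3.44 mmol/L × 149.2 mg/mmol × 0.459 L = 235.581 mg
fructose: 5.73 g/L × 0.459 L = 2.630 g
lactose monohydrate: 42.1 mmol/L × 360.3 g/mol × 0.459 L ÷ 1000 = 6.962 g

nickel chloride hexahydrate 5.444 mg; potassium chloride 2.570 g; L-methionine 235.581 mg; fructose 2.630 g; lactose monohydrate 6.962 g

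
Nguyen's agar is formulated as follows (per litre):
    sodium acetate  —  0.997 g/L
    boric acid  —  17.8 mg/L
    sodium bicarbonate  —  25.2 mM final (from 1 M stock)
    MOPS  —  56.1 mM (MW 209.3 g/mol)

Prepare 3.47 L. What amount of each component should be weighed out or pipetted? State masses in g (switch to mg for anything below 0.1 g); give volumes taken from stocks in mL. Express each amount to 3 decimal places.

sodium acetate 3.460 g; boric acid 61.766 mg; sodium bicarbonate 87.444 mL; MOPS 40.744 g

Working volume: 3.47 L.
sodium acetate: 0.997 g/L × 3.47 L = 3.460 g
boric acid: 17.8 mg/L × 3.47 L = 61.766 mg
sodium bicarbonate: V = C2·V2/C1 = 25.2 mM × 3470 mL ÷ 1000 mM = 87.444 mL
MOPS: 56.1 mmol/L × 209.3 g/mol × 3.47 L ÷ 1000 = 40.744 g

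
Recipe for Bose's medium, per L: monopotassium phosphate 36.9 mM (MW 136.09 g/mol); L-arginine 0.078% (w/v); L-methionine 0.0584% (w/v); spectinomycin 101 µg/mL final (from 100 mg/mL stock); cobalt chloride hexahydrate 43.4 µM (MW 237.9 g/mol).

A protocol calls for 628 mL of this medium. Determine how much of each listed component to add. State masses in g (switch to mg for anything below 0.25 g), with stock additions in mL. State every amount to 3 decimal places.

Target volume = 628 mL = 0.628 L.
monopotassium phosphate: 36.9 mmol/L × 136.09 g/mol × 0.628 L ÷ 1000 = 3.154 g
L-arginine: 0.078 g per 100 mL × 628 mL ÷ 100 = 0.490 g
L-methionine: 0.0584 g per 100 mL × 628 mL ÷ 100 = 0.367 g
spectinomycin: V = C2·V2/C1 = 101 µg/mL × 628 mL ÷ 100000 µg/mL = 0.634 mL
cobalt chloride hexahydrate: 43.4 µmol/L × 237.9 g/mol × 0.628 L ÷ 1000 = 6.484 mg

monopotassium phosphate 3.154 g; L-arginine 0.490 g; L-methionine 0.367 g; spectinomycin 0.634 mL; cobalt chloride hexahydrate 6.484 mg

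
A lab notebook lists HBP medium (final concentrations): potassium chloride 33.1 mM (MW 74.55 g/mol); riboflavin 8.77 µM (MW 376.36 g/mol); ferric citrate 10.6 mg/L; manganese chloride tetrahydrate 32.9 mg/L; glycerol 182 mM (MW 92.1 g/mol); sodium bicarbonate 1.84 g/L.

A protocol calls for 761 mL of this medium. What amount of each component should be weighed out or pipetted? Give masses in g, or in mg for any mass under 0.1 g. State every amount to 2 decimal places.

Working volume: 761 mL = 0.761 L.
potassium chloride: 33.1 mmol/L × 74.55 g/mol × 0.761 L ÷ 1000 = 1.88 g
riboflavin: 8.77 µmol/L × 376.36 g/mol × 0.761 L ÷ 1000 = 2.51 mg
ferric citrate: 10.6 mg/L × 0.761 L = 8.07 mg
manganese chloride tetrahydrate: 32.9 mg/L × 0.761 L = 25.04 mg
glycerol: 182 mmol/L × 92.1 g/mol × 0.761 L ÷ 1000 = 12.76 g
sodium bicarbonate: 1.84 g/L × 0.761 L = 1.40 g

potassium chloride 1.88 g; riboflavin 2.51 mg; ferric citrate 8.07 mg; manganese chloride tetrahydrate 25.04 mg; glycerol 12.76 g; sodium bicarbonate 1.40 g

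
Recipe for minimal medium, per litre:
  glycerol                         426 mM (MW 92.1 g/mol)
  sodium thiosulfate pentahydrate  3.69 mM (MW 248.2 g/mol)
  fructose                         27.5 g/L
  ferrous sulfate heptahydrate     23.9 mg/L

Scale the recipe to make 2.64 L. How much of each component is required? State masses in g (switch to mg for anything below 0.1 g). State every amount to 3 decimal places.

Scale factor relative to 1 L: 2.64.
glycerol: 426 mmol/L × 92.1 g/mol × 2.64 L ÷ 1000 = 103.579 g
sodium thiosulfate pentahydrate: 3.69 mmol/L × 248.2 g/mol × 2.64 L ÷ 1000 = 2.418 g
fructose: 27.5 g/L × 2.64 L = 72.600 g
ferrous sulfate heptahydrate: 23.9 mg/L × 2.64 L = 63.096 mg

glycerol 103.579 g; sodium thiosulfate pentahydrate 2.418 g; fructose 72.600 g; ferrous sulfate heptahydrate 63.096 mg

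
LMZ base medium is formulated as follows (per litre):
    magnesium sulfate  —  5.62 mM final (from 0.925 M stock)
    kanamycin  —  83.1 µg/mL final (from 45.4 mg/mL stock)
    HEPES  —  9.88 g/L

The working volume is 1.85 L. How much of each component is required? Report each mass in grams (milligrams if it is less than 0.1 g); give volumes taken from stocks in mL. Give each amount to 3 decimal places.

magnesium sulfate 11.240 mL; kanamycin 3.386 mL; HEPES 18.278 g

Scale factor relative to 1 L: 1.85.
magnesium sulfate: C1V1 = C2V2 → 5.62 mM × 1850 mL ÷ 925 mM = 11.240 mL
kanamycin: V = C2·V2/C1 = 83.1 µg/mL × 1850 mL ÷ 45400 µg/mL = 3.386 mL
HEPES: 9.88 g/L × 1.85 L = 18.278 g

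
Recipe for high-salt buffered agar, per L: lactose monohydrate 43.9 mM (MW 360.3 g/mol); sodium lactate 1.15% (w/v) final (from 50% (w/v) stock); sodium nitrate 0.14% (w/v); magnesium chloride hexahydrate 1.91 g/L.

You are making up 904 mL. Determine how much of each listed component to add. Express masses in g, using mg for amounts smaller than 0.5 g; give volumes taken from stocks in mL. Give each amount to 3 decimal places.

Working volume: 904 mL = 0.904 L.
lactose monohydrate: 43.9 mmol/L × 360.3 g/mol × 0.904 L ÷ 1000 = 14.299 g
sodium lactate: C1V1 = C2V2 → 1.15% ÷ 50% × 904 mL = 20.792 mL
sodium nitrate: 0.14 g per 100 mL × 904 mL ÷ 100 = 1.266 g
magnesium chloride hexahydrate: 1.91 g/L × 0.904 L = 1.727 g

lactose monohydrate 14.299 g; sodium lactate 20.792 mL; sodium nitrate 1.266 g; magnesium chloride hexahydrate 1.727 g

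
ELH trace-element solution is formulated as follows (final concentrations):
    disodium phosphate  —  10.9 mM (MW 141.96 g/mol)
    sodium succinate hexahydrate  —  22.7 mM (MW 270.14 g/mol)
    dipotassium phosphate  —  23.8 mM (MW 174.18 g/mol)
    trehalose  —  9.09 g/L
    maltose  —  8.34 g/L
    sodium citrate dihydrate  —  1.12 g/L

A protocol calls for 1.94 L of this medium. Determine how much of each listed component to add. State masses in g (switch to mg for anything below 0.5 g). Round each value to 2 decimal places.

disodium phosphate 3.00 g; sodium succinate hexahydrate 11.90 g; dipotassium phosphate 8.04 g; trehalose 17.63 g; maltose 16.18 g; sodium citrate dihydrate 2.17 g

Scale factor relative to 1 L: 1.94.
disodium phosphate: 10.9 mmol/L × 141.96 g/mol × 1.94 L ÷ 1000 = 3.00 g
sodium succinate hexahydrate: 22.7 mmol/L × 270.14 g/mol × 1.94 L ÷ 1000 = 11.90 g
dipotassium phosphate: 23.8 mmol/L × 174.18 g/mol × 1.94 L ÷ 1000 = 8.04 g
trehalose: 9.09 g/L × 1.94 L = 17.63 g
maltose: 8.34 g/L × 1.94 L = 16.18 g
sodium citrate dihydrate: 1.12 g/L × 1.94 L = 2.17 g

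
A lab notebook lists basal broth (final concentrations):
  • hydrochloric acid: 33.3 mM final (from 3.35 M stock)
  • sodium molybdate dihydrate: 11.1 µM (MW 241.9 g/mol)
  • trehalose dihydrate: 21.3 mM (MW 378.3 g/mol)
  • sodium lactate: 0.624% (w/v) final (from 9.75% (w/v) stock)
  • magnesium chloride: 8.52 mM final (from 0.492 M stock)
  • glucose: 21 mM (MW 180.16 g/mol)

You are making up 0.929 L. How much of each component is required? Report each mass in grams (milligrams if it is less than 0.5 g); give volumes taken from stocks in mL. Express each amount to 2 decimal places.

Working volume: 0.929 L.
hydrochloric acid: dilute stock: 33.3 mM × 929 mL ÷ 3350 mM = 9.23 mL
sodium molybdate dihydrate: 11.1 µmol/L × 241.9 g/mol × 0.929 L ÷ 1000 = 2.49 mg
trehalose dihydrate: 21.3 mmol/L × 378.3 g/mol × 0.929 L ÷ 1000 = 7.49 g
sodium lactate: V = C2·V2/C1 = 0.624% ÷ 9.75% × 929 mL = 59.46 mL
magnesium chloride: V = C2·V2/C1 = 8.52 mM × 929 mL ÷ 492 mM = 16.09 mL
glucose: 21 mmol/L × 180.16 g/mol × 0.929 L ÷ 1000 = 3.51 g

hydrochloric acid 9.23 mL; sodium molybdate dihydrate 2.49 mg; trehalose dihydrate 7.49 g; sodium lactate 59.46 mL; magnesium chloride 16.09 mL; glucose 3.51 g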